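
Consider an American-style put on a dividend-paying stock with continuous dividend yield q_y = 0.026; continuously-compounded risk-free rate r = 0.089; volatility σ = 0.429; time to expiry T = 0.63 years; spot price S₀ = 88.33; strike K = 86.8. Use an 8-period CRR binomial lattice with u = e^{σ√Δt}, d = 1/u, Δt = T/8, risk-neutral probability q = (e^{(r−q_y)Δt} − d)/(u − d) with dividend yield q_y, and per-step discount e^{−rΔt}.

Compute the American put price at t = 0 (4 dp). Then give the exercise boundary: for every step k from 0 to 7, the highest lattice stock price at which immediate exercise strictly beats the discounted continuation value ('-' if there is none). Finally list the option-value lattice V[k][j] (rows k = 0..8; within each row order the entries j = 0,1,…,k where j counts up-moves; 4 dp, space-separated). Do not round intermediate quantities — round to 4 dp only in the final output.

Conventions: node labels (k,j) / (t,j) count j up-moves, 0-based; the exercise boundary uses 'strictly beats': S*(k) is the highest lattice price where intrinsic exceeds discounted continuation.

price = 9.3792
boundary = - - - 61.5541 54.5724 61.5541 69.4290 61.5541
tree:
9.3792
13.4977 5.2365
18.8089 8.1754 2.2594
25.2459 12.3935 3.9119 0.5756
32.2276 18.1075 6.6369 1.1378 0.0000
38.4174 25.2459 10.9536 2.2491 0.0000 0.0000
43.9051 32.2276 17.3710 4.4458 0.0000 0.0000 0.0000
48.7704 38.4174 25.2459 8.7879 0.0000 0.0000 0.0000 0.0000
53.0838 43.9051 32.2276 17.3710 0.0000 0.0000 0.0000 0.0000 0.0000

params: Δt=0.07875 u=1.12793 d=0.88658 q=0.49055 e^(-rΔt)=0.99302
t_8 payoffs: 53.0838 43.9051 32.2276 17.3710 0.0000 0.0000 0.0000 0.0000 0.0000
t_7: node(7,0) S=38.0296 payoff=48.7704 vs cont=48.2419 → 48.7704 [stop]  node(7,1) S=48.3826 payoff=38.4174 vs cont=37.9101 → 38.4174 [stop]  node(7,2) S=61.5541 payoff=25.2459 vs cont=24.7656 → 25.2459 [stop]  node(7,3) S=78.3113 payoff=8.4887 vs cont=8.7879 → 8.7879 [wait]  node(7,4) S=99.6304 payoff=0.0000 vs cont=0.0000 → 0.0000 [wait]  node(7,5) S=126.7534 payoff=0.0000 vs cont=0.0000 → 0.0000 [wait]  node(7,6) S=161.2602 payoff=0.0000 vs cont=0.0000 → 0.0000 [wait]  node(7,7) S=205.1609 payoff=0.0000 vs cont=0.0000 → 0.0000 [wait]  ⇒ S*(7)=61.5541
t_6: node(6,0) S=42.8949 payoff=43.9051 vs cont=43.3866 → 43.9051 [stop]  node(6,1) S=54.5724 payoff=32.2276 vs cont=31.7330 → 32.2276 [stop]  node(6,2) S=69.4290 payoff=17.3710 vs cont=17.0526 → 17.3710 [stop]  node(6,3) S=88.3300 payoff=0.0000 vs cont=4.4458 → 4.4458 [wait]  node(6,4) S=112.3766 payoff=0.0000 vs cont=0.0000 → 0.0000 [wait]  node(6,5) S=142.9695 payoff=0.0000 vs cont=0.0000 → 0.0000 [wait]  node(6,6) S=181.8908 payoff=0.0000 vs cont=0.0000 → 0.0000 [wait]  ⇒ S*(6)=69.4290
t_5: node(5,0) S=48.3826 payoff=38.4174 vs cont=37.9101 → 38.4174 [stop]  node(5,1) S=61.5541 payoff=25.2459 vs cont=24.7656 → 25.2459 [stop]  node(5,2) S=78.3113 payoff=8.4887 vs cont=10.9536 → 10.9536 [wait]  node(5,3) S=99.6304 payoff=0.0000 vs cont=2.2491 → 2.2491 [wait]  node(5,4) S=126.7534 payoff=0.0000 vs cont=0.0000 → 0.0000 [wait]  node(5,5) S=161.2602 payoff=0.0000 vs cont=0.0000 → 0.0000 [wait]  ⇒ S*(5)=61.5541
t_4: node(4,0) S=54.5724 payoff=32.2276 vs cont=31.7330 → 32.2276 [stop]  node(4,1) S=69.4290 payoff=17.3710 vs cont=18.1075 → 18.1075 [wait]  node(4,2) S=88.3300 payoff=0.0000 vs cont=6.6369 → 6.6369 [wait]  node(4,3) S=112.3766 payoff=0.0000 vs cont=1.1378 → 1.1378 [wait]  node(4,4) S=142.9695 payoff=0.0000 vs cont=0.0000 → 0.0000 [wait]  ⇒ S*(4)=54.5724
t_3: node(3,0) S=61.5541 payoff=25.2459 vs cont=25.1243 → 25.2459 [stop]  node(3,1) S=78.3113 payoff=8.4887 vs cont=12.3935 → 12.3935 [wait]  node(3,2) S=99.6304 payoff=0.0000 vs cont=3.9119 → 3.9119 [wait]  node(3,3) S=126.7534 payoff=0.0000 vs cont=0.5756 → 0.5756 [wait]  ⇒ S*(3)=61.5541
t_2: node(2,0) S=69.4290 payoff=17.3710 vs cont=18.8089 → 18.8089 [wait]  node(2,1) S=88.3300 payoff=0.0000 vs cont=8.1754 → 8.1754 [wait]  node(2,2) S=112.3766 payoff=0.0000 vs cont=2.2594 → 2.2594 [wait]  ⇒ S*(2)=-
t_1: node(1,0) S=78.3113 payoff=8.4887 vs cont=13.4977 → 13.4977 [wait]  node(1,1) S=99.6304 payoff=0.0000 vs cont=5.2365 → 5.2365 [wait]  ⇒ S*(1)=-
t_0: node(0,0) S=88.3300 payoff=0.0000 vs cont=9.3792 → 9.3792 [wait]  ⇒ S*(0)=-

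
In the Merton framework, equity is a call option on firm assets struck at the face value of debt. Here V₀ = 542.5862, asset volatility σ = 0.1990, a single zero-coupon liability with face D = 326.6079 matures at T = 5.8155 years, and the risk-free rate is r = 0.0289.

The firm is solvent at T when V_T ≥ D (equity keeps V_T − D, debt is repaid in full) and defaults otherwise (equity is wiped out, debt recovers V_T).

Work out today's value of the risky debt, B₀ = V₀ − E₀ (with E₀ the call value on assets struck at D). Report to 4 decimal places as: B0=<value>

Work the structural quantities from V₀ = 542.5862 against face 326.6079:
d₁ = [ln(V₀/D) + (r + σ²/2)T] / (σ√T)
   = [ln(542.5862/326.6079) + (0.0289 + 0.5·0.1990²)·5.8155] / (0.1990·√5.8155)
   = [0.507587 + 0.283218] / 0.479895 = 1.647868
d₂ = d₁ − σ√T = 1.647868 − 0.479895 = 1.167973
N(d₁) = 0.950310,  N(d₂) = 0.878591,  e^(−rT) = 0.845296
E₀ = V₀·N(d₁) − D·e^(−rT)·N(d₂)
   = 542.5862·0.950310 − 326.6079·0.845296·0.878591 = 273.063307
B₀ = V₀ − E₀ = 542.5862 − 273.063307 = 269.522893

B0=269.5229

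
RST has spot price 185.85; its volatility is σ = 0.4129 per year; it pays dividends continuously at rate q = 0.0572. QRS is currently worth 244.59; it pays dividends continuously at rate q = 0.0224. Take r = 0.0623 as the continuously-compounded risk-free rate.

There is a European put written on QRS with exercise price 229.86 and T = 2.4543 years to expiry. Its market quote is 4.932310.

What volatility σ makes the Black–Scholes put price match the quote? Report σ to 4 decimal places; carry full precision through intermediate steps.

At σ = 0.1257 the Black–Scholes value reproduces the quote:
σ√T = 0.1257·√2.4543 = 0.196924
d₁ = (ln(S/K) + (r−q+σ²/2)T) / (σ√T) = (ln(244.59/229.86) + (0.0623−0.0224+0.1257²/2)·2.4543) / 0.196924 = (0.062113 + 0.117316) / 0.196924 = 0.911158
d₂ = d₁ − σ√T = 0.911158 − 0.196924 = 0.714234
e^{−rT} = 0.858213
e^{−qT} = 0.946508
N(−d₁) = 0.181106,  N(−d₂) = 0.237541
V = K·e^{−rT}·N(−d₂) − S·e^{−qT}·N(−d₁) = 46.859506 − 41.927196 = 4.932310 (the quoted price), and the Black–Scholes price is strictly increasing in σ, so σ is unique

sigma = 0.1257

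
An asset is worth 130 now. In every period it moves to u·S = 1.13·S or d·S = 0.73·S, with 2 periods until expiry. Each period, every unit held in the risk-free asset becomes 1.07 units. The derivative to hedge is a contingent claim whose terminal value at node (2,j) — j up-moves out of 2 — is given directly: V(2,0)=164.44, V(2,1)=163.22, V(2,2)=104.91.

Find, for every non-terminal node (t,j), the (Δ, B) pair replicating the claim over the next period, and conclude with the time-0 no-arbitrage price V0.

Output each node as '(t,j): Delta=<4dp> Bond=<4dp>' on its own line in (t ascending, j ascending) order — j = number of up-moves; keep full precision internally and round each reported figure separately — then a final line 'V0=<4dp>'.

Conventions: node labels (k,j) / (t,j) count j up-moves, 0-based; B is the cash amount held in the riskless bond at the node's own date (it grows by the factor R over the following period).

(0,0): Delta=-0.8941 Bond=222.0197
(1,0): Delta=-0.0321 Bond=155.7631
(1,1): Delta=-0.9923 Bond=251.9960
V0=105.7896

No-arbitrage ⇒ martingale measure with p* = (R−d)/(u−d) = 0.8500.
Expiry values: V(2,0)=164.4400, V(2,1)=163.2200, V(2,2)=104.9100
Node (1,0) S=94.9000: V=(p*·163.2200+(1−p*)·164.4400)/1.07=152.7131; Δ=(163.2200−164.4400)/(107.2370−69.2770)=-0.0321; B=V−Δ·S=155.7631
Node (1,1) S=146.9000: V=(p*·104.9100+(1−p*)·163.2200)/1.07=106.2210; Δ=(104.9100−163.2200)/(165.9970−107.2370)=-0.9923; B=V−Δ·S=251.9960
Node (0,0) S=130.0000: V=(p*·106.2210+(1−p*)·152.7131)/1.07=105.7896; Δ=(106.2210−152.7131)/(146.9000−94.9000)=-0.8941; B=V−Δ·S=222.0197
Verification: the root portfolio costs Δ(0,0)·S0 + B(0,0) = 105.7896, matching V0.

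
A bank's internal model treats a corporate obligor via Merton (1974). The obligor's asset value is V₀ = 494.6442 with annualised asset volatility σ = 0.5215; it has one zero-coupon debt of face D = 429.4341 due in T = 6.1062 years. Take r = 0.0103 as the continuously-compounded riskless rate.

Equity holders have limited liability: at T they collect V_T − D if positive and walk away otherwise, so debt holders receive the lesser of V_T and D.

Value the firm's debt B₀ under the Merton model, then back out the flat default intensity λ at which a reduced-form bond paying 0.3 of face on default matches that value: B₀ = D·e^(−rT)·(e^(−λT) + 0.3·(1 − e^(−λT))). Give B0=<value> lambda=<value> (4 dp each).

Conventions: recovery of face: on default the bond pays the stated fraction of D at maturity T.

Equity is a call on the firm's assets struck at D = 429.4341:
d₁ = [ln(V₀/D) + (r + σ²/2)T] / (σ√T)
   = [ln(494.6442/429.4341) + (0.0103 + 0.5·0.5215²)·6.1062] / (0.5215·√6.1062)
   = [0.141370 + 0.893222] / 1.288664 = 0.802841
d₂ = d₁ − σ√T = 0.802841 − 1.288664 = -0.485824
N(d₁) = 0.788967,  N(d₂) = 0.313546,  e^(−rT) = 0.939043
E₀ = V₀·N(d₁) − D·e^(−rT)·N(d₂)
   = 494.6442·0.788967 − 429.4341·0.939043·0.313546 = 263.818048
B₀ = V₀ − E₀ = 494.6442 − 263.818048 = 230.826152
e^(−λT) = (B₀·e^(rT)/D − 0.3)/(1 − 0.3) = (230.8262·1.064914/429.4341 − 0.3)/0.7 = 0.38914927
λ = −ln(0.38914927)/6.1062 = 0.154563

B0=230.8262 lambda=0.1546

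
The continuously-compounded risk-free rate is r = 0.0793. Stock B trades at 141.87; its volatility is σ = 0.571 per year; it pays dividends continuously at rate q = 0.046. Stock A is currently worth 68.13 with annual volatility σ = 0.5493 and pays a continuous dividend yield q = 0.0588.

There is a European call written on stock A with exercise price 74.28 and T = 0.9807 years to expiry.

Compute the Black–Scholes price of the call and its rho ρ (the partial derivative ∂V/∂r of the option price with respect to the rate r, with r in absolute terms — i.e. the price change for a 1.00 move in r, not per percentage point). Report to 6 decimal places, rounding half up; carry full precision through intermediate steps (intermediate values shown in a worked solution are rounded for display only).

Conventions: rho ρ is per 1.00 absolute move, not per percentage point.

σ√T = 0.5493·√0.9807 = 0.543973
d₁ = (ln(S/K) + (r−q+σ²/2)T) / (σ√T) = (ln(68.13/74.28) + (0.0793−0.0588+0.5493²/2)·0.9807) / 0.543973 = (-0.086424 + 0.168058) / 0.543973 = 0.150069
d₂ = d₁ − σ√T = 0.150069 − 0.543973 = -0.393904
e^{−rT} = 0.925178
e^{−qT} = 0.943966
N(d₁) = 0.559645,  N(d₂) = 0.346826
Call price V = S·e^{−qT}·N(d₁) − K·e^{−rT}·N(d₂) = 35.992120 − 23.834642 = 12.157478
ρ = K·T·e^{−rT}·N(d₂) = 23.374634

price = 12.157478
ρ = 23.374634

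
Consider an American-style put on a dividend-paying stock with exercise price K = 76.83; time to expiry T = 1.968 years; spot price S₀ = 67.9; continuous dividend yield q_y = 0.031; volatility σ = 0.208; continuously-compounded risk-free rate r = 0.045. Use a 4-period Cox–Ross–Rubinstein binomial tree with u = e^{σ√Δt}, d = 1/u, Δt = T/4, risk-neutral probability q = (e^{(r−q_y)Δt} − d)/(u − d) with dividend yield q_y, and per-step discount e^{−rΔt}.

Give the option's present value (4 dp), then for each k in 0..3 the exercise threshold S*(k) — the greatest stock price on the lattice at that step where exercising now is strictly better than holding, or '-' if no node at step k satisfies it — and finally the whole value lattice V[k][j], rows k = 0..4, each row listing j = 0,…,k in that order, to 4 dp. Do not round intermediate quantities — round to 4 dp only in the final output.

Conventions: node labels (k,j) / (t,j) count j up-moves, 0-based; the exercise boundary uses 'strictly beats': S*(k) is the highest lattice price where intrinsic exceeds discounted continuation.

price = 12.4514
boundary = - - 50.7160 58.6824
tree:
12.4514
18.4528 6.7067
26.1140 11.2368 2.2466
32.9988 18.1476 4.4791 0.0000
38.9490 26.1140 8.9300 0.0000 0.0000

Δt=0.49200  u=1.15708  d=0.86425  q=0.48719  discount=0.97810
step 4 (expiry): payoffs max(K−S,0) = 38.9490 26.1140 8.9300 0.0000 0.0000
step 3: (k=3,j=0): S=43.8312, K−S=32.9988, hold=31.9799 ⇒ V=32.9988 exercise | (k=3,j=1): S=58.6824, K−S=18.1476, hold=17.3535 ⇒ V=18.1476 exercise | (k=3,j=2): S=78.5655, K−S=0.0000, hold=4.4791 ⇒ V=4.4791 continue | (k=3,j=3): S=105.1856, K−S=0.0000, hold=0.0000 ⇒ V=0.0000 continue  boundary S*=58.6824
step 2: (k=2,j=0): S=50.7160, K−S=26.1140, hold=25.1993 ⇒ V=26.1140 exercise | (k=2,j=1): S=67.9000, K−S=8.9300, hold=11.2368 ⇒ V=11.2368 continue | (k=2,j=2): S=90.9063, K−S=0.0000, hold=2.2466 ⇒ V=2.2466 continue  boundary S*=50.7160
step 1: (k=1,j=0): S=58.6824, K−S=18.1476, hold=18.4528 ⇒ V=18.4528 continue | (k=1,j=1): S=78.5655, K−S=0.0000, hold=6.7067 ⇒ V=6.7067 continue  boundary S*=-
step 0: (k=0,j=0): S=67.9000, K−S=8.9300, hold=12.4514 ⇒ V=12.4514 continue  boundary S*=-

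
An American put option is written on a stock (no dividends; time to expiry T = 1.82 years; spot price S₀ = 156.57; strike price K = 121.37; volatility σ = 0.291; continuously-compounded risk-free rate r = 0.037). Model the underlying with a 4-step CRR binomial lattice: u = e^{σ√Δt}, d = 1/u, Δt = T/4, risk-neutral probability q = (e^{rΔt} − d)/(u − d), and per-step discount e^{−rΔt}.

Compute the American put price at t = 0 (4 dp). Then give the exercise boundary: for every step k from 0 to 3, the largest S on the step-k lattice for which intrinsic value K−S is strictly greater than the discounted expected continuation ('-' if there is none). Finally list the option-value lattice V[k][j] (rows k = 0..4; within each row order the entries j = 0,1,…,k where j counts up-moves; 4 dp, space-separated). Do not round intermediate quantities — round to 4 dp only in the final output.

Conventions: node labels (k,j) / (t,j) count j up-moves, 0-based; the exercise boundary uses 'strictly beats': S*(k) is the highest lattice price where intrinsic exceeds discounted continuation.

price = 7.0519
boundary = - - - 86.8891
tree:
7.0519
12.2945 1.9254
20.9334 3.8701 0.0000
34.4809 7.7791 0.0000 0.0000
49.9668 15.6364 0.0000 0.0000 0.0000

Δt=0.45500, u=1.21688, d=0.82177, q=0.49405, disc=e^(-rΔt)=0.98331
k=4 terminal: V=max(K-S,0) → 49.9668 15.6364 0.0000 0.0000 0.0000
k=3: j=0 S=86.8891 intr=34.4809 cont=32.4547 V=34.4809[EX]; j=1 S=128.6651 intr=0.0000 cont=7.7791 V=7.7791[hold]; j=2 S=190.5269 intr=0.0000 cont=0.0000 V=0.0000[hold]; j=3 S=282.1317 intr=0.0000 cont=0.0000 V=0.0000[hold]  S*(3)=86.8891
k=2: j=0 S=105.7336 intr=15.6364 cont=20.9334 V=20.9334[hold]; j=1 S=156.5700 intr=0.0000 cont=3.8701 V=3.8701[hold]; j=2 S=231.8484 intr=0.0000 cont=0.0000 V=0.0000[hold]  S*(2)=-
k=1: j=0 S=128.6651 intr=0.0000 cont=12.2945 V=12.2945[hold]; j=1 S=190.5269 intr=0.0000 cont=1.9254 V=1.9254[hold]  S*(1)=-
k=0: j=0 S=156.5700 intr=0.0000 cont=7.0519 V=7.0519[hold]  S*(0)=-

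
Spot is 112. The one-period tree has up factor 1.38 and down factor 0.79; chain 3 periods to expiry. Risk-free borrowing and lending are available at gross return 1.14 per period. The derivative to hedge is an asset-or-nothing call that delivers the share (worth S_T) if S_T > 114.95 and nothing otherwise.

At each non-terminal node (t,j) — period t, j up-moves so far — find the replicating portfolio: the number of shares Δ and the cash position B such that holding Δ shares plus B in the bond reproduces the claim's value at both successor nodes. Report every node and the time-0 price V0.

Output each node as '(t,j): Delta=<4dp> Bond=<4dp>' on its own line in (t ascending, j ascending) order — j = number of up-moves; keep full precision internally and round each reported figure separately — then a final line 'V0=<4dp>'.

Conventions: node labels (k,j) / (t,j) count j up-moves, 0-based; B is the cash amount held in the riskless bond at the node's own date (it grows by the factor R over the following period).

No-arbitrage ⇒ martingale measure with p* = (R−d)/(u−d) = 0.5932.
Expiry values: V(3,0)=0.0000, V(3,1)=0.0000, V(3,2)=168.5013, V(3,3)=294.3441
Node (2,0) S=69.8992: V=(p*·0.0000+(1−p*)·0.0000)/1.14=0.0000; Δ=(0.0000−0.0000)/(96.4609−55.2204)=0.0000; B=V−Δ·S=0.0000
Node (2,1) S=122.1024: V=(p*·168.5013+(1−p*)·0.0000)/1.14=87.6828; Δ=(168.5013−0.0000)/(168.5013−96.4609)=2.3390; B=V−Δ·S=-197.9126
Node (2,2) S=213.2928: V=(p*·294.3441+(1−p*)·168.5013)/1.14=213.2928; Δ=(294.3441−168.5013)/(294.3441−168.5013)=1.0000; B=V−Δ·S=0.0000
Node (1,0) S=88.4800: V=(p*·87.6828+(1−p*)·0.0000)/1.14=45.6274; Δ=(87.6828−0.0000)/(122.1024−69.8992)=1.6796; B=V−Δ·S=-102.9875
Node (1,1) S=154.5600: V=(p*·213.2928+(1−p*)·87.6828)/1.14=142.2783; Δ=(213.2928−87.6828)/(213.2928−122.1024)=1.3774; B=V−Δ·S=-70.6200
Node (0,0) S=112.0000: V=(p*·142.2783+(1−p*)·45.6274)/1.14=90.3181; Δ=(142.2783−45.6274)/(154.5600−88.4800)=1.4626; B=V−Δ·S=-73.4969
As a check, the time-0 holding Δ(0,0)·S0 + B(0,0) comes to 90.3181 — exactly V0.

(0,0): Delta=1.4626 Bond=-73.4969
(1,0): Delta=1.6796 Bond=-102.9875
(1,1): Delta=1.3774 Bond=-70.6200
(2,0): Delta=0.0000 Bond=0.0000
(2,1): Delta=2.3390 Bond=-197.9126
(2,2): Delta=1.0000 Bond=0.0000
V0=90.3181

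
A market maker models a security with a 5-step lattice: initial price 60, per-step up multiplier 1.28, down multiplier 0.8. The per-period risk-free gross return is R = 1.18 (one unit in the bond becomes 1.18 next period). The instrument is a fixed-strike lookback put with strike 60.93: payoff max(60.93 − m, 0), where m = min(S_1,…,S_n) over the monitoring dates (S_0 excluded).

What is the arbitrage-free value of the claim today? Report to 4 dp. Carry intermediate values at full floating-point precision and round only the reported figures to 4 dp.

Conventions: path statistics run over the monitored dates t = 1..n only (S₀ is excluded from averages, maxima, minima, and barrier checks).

price = 1.6979

With p* = (R−d)/(u−d) = 0.7917, sum probability × payoff across the paths and divide by R^5.
Enumerate all 2^5 = 32 price paths (U = up ×1.28, D = down ×0.8); each path with k up-moves has probability p*^k·(1−p*)^(5−k).
DDDDD: m=19.6608, payoff=41.2692, prob=0.000392
UDDDD: m=31.4573, payoff=29.4727, prob=0.001491
DUDDD: m=31.4573, payoff=29.4727, prob=0.001491
UUDDD: m=50.3316, payoff=10.5984, prob=0.005667
DDUDD: m=31.4573, payoff=29.4727, prob=0.001491
UDUDD: m=50.3316, payoff=10.5984, prob=0.005667
DUUDD: m=48.0000, payoff=12.9300, prob=0.005667
UUUDD: m=76.8000, payoff=0.0000, prob=0.021535
DDDUD: m=30.7200, payoff=30.2100, prob=0.001491
UDDUD: m=49.1520, payoff=11.7780, prob=0.005667
DUDUD: m=48.0000, payoff=12.9300, prob=0.005667
UUDUD: m=76.8000, payoff=0.0000, prob=0.021535
DDUUD: m=38.4000, payoff=22.5300, prob=0.005667
UDUUD: m=61.4400, payoff=0.0000, prob=0.021535
DUUUD: m=48.0000, payoff=12.9300, prob=0.021535
UUUUD: m=76.8000, payoff=0.0000, prob=0.081833
DDDDU: m=24.5760, payoff=36.3540, prob=0.001491
UDDDU: m=39.3216, payoff=21.6084, prob=0.005667
DUDDU: m=39.3216, payoff=21.6084, prob=0.005667
UUDDU: m=62.9146, payoff=0.0000, prob=0.021535
DDUDU: m=38.4000, payoff=22.5300, prob=0.005667
UDUDU: m=61.4400, payoff=0.0000, prob=0.021535
DUUDU: m=48.0000, payoff=12.9300, prob=0.021535
UUUDU: m=76.8000, payoff=0.0000, prob=0.081833
DDDUU: m=30.7200, payoff=30.2100, prob=0.005667
UDDUU: m=49.1520, payoff=11.7780, prob=0.021535
DUDUU: m=48.0000, payoff=12.9300, prob=0.021535
UUDUU: m=76.8000, payoff=0.0000, prob=0.081833
DDUUU: m=38.4000, payoff=22.5300, prob=0.021535
UDUUU: m=61.4400, payoff=0.0000, prob=0.081833
DUUUU: m=48.0000, payoff=12.9300, prob=0.081833
UUUUU: m=76.8000, payoff=0.0000, prob=0.310965
Price = Σ prob·payoff / R^5 = 3.884491 / 2.287758 = 1.6979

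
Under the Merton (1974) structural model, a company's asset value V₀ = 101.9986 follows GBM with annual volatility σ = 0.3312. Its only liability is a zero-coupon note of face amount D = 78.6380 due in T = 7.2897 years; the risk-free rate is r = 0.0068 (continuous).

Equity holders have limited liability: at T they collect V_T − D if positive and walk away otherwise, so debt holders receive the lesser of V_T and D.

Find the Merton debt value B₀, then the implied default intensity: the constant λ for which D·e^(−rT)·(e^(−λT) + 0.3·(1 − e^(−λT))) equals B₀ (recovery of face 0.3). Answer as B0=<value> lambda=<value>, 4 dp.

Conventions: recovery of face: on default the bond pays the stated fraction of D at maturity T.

Equity is a call on the firm's assets struck at D = 78.6380:
d₁ = [ln(V₀/D) + (r + σ²/2)T] / (σ√T)
   = [ln(101.9986/78.6380) + (0.0068 + 0.5·0.3312²)·7.2897] / (0.3312·√7.2897)
   = [0.260104 + 0.449386] / 0.894222 = 0.793416
d₂ = d₁ − σ√T = 0.793416 − 0.894222 = -0.100805
N(d₁) = 0.786232,  N(d₂) = 0.459853,  e^(−rT) = 0.951639
E₀ = V₀·N(d₁) − D·e^(−rT)·N(d₂)
   = 101.9986·0.786232 − 78.6380·0.951639·0.459853 = 45.781556
B₀ = V₀ − E₀ = 101.9986 − 45.781556 = 56.217044
e^(−λT) = (B₀·e^(rT)/D − 0.3)/(1 − 0.3) = (56.2170·1.050819/78.6380 − 0.3)/0.7 = 0.64459018
λ = −ln(0.64459018)/7.2897 = 0.060241

B0=56.2170 lambda=0.0602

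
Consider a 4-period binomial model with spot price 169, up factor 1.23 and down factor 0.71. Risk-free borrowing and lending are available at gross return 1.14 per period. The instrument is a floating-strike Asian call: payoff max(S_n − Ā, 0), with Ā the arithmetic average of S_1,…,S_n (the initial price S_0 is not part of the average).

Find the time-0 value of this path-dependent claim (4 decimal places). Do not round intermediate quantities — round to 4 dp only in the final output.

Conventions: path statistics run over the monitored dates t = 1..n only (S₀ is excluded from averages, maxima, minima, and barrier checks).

price = 32.2252

With p* = (R−d)/(u−d) = 0.8269, sum probability × payoff across the paths and divide by R^4.
Enumerate all 2^4 = 16 price paths (U = up ×1.23, D = down ×0.71); each path with k up-moves has probability p*^k·(1−p*)^(4−k).
DDDD: Ā=77.1539, payoff=0.0000, prob=0.000897
UDDD: Ā=133.6610, payoff=0.0000, prob=0.004287
DUDD: Ā=111.6910, payoff=0.0000, prob=0.004287
UUDD: Ā=193.4928, payoff=0.0000, prob=0.020484
DDUD: Ā=96.0923, payoff=0.0000, prob=0.004287
UDUD: Ā=166.4697, payoff=0.0000, prob=0.020484
DUUD: Ā=144.4997, payoff=0.0000, prob=0.020484
UUUD: Ā=250.3305, payoff=0.0000, prob=0.097867
DDDU: Ā=85.0172, payoff=0.0000, prob=0.004287
UDDU: Ā=147.2833, payoff=0.0000, prob=0.020484
DUDU: Ā=125.3133, payoff=3.5750, prob=0.020484
UUDU: Ā=217.0921, payoff=6.1933, prob=0.097867
DDUU: Ā=109.7146, payoff=19.1737, prob=0.020484
UDUU: Ā=190.0690, payoff=33.2164, prob=0.097867
DUUU: Ā=168.0990, payoff=55.1864, prob=0.097867
UUUU: Ā=291.2138, payoff=95.6047, prob=0.467585
Price = Σ prob·payoff / R^4 = 54.427079 / 1.688960 = 32.2252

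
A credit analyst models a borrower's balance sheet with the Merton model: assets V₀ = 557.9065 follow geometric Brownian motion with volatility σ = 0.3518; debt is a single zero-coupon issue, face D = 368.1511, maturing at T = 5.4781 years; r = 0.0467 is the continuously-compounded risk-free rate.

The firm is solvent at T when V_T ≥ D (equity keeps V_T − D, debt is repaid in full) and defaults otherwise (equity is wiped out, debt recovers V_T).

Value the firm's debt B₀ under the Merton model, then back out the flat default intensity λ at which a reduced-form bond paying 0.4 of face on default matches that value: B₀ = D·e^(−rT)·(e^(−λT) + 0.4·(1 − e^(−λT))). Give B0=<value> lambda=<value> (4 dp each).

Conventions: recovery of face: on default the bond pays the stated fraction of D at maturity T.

B0=248.5261 lambda=0.0439

Equity is a call on the firm's assets struck at D = 368.1511:
d₁ = [ln(V₀/D) + (r + σ²/2)T] / (σ√T)
   = [ln(557.9065/368.1511) + (0.0467 + 0.5·0.3518²)·5.4781] / (0.3518·√5.4781)
   = [0.415698 + 0.594821] / 0.823400 = 1.227252
d₂ = d₁ − σ√T = 1.227252 − 0.823400 = 0.403852
N(d₁) = 0.890136,  N(d₂) = 0.656839,  e^(−rT) = 0.774276
E₀ = V₀·N(d₁) − D·e^(−rT)·N(d₂)
   = 557.9065·0.890136 − 368.1511·0.774276·0.656839 = 309.380365
B₀ = V₀ − E₀ = 557.9065 − 309.380365 = 248.526135
e^(−λT) = (B₀·e^(rT)/D − 0.4)/(1 − 0.4) = (248.5261·1.291530/368.1511 − 0.4)/0.6 = 0.78644511
λ = −ln(0.78644511)/5.4781 = 0.043853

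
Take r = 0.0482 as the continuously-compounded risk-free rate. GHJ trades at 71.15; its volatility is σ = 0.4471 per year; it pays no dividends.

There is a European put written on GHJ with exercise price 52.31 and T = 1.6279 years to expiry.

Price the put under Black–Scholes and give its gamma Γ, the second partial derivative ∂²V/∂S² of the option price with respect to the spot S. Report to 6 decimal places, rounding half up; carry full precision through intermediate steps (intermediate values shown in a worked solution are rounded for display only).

σ√T = 0.4471·√1.6279 = 0.570451
d₁ = (ln(S/K) + (r+σ²/2)T) / (σ√T) = (ln(71.15/52.31) + (0.0482+0.4471²/2)·1.6279) / 0.570451 = (0.307603 + 0.241172) / 0.570451 = 0.962001
d₂ = d₁ − σ√T = 0.962001 − 0.570451 = 0.391550
e^{−rT} = 0.924535
N(−d₁) = 0.168024,  N(−d₂) = 0.347695
Put price V = K·e^{−rT}·N(−d₂) − S·N(−d₁) = 16.815383 − 11.954941 = 4.860442
φ(d₁) = (1/√(2π))·e^{−d₁²/2} = 0.251161
Γ = φ(d₁) / (S·σ·√T) = 0.006188

price = 4.860442
Γ = 0.006188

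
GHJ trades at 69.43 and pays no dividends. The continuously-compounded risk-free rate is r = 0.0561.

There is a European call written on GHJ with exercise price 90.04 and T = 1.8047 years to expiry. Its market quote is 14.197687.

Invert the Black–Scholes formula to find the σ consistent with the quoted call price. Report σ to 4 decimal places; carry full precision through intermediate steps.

sigma = 0.4948

At σ = 0.4948 the Black–Scholes value reproduces the quote:
σ√T = 0.4948·√1.8047 = 0.664710
d₁ = (ln(S/K) + (r+σ²/2)T) / (σ√T) = (ln(69.43/90.04) + (0.0561+0.4948²/2)·1.8047) / 0.664710 = (-0.259935 + 0.322163) / 0.664710 = 0.093617
d₂ = d₁ − σ√T = 0.093617 − 0.664710 = -0.571093
e^{−rT} = 0.903713
N(d₁) = 0.537293,  N(d₂) = 0.283968
V = S·N(d₁) − K·e^{−rT}·N(d₂) = 37.304283 − 23.106596 = 14.197687 (the quoted price), and the Black–Scholes price is strictly increasing in σ, so σ is unique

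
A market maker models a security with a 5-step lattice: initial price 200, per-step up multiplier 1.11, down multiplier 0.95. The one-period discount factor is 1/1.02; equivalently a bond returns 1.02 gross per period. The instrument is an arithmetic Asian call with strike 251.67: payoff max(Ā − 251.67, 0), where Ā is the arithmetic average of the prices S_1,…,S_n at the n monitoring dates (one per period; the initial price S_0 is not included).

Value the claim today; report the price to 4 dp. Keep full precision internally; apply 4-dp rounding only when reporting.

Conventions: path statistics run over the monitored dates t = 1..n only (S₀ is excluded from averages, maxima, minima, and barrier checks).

Risk-neutral up-probability p* = (R−d)/(u−d) = (1.02−0.95)/(1.11−0.95) = 0.4375; the claim prices as the p*-weighted sum of path payoffs discounted by R^5.
Enumerate all 2^5 = 32 price paths (U = up ×1.11, D = down ×0.95); each path with k up-moves has probability p*^k·(1−p*)^(5−k).
DDDDD: Ā=171.9265, payoff=0.0000, prob=0.056314
UDDDD: Ā=200.8825, payoff=0.0000, prob=0.043799
DUDDD: Ā=194.4825, payoff=0.0000, prob=0.043799
UUDDD: Ā=227.2375, payoff=0.0000, prob=0.034066
DDUDD: Ā=188.4025, payoff=0.0000, prob=0.043799
UDUDD: Ā=220.1335, payoff=0.0000, prob=0.034066
DUUDD: Ā=213.7335, payoff=0.0000, prob=0.034066
UUUDD: Ā=249.7307, payoff=0.0000, prob=0.026496
DDDUD: Ā=182.6265, payoff=0.0000, prob=0.043799
UDDUD: Ā=213.3847, payoff=0.0000, prob=0.034066
DUDUD: Ā=206.9847, payoff=0.0000, prob=0.034066
UUDUD: Ā=241.8453, payoff=0.0000, prob=0.026496
DDUUD: Ā=200.9047, payoff=0.0000, prob=0.034066
UDUUD: Ā=234.7413, payoff=0.0000, prob=0.026496
DUUUD: Ā=228.3413, payoff=0.0000, prob=0.026496
UUUUD: Ā=266.7987, payoff=15.1287, prob=0.020608
DDDDU: Ā=177.1393, payoff=0.0000, prob=0.043799
UDDDU: Ā=206.9733, payoff=0.0000, prob=0.034066
DUDDU: Ā=200.5733, payoff=0.0000, prob=0.034066
UUDDU: Ā=234.3541, payoff=0.0000, prob=0.026496
DDUDU: Ā=194.4933, payoff=0.0000, prob=0.034066
UDUDU: Ā=227.2501, payoff=0.0000, prob=0.026496
DUUDU: Ā=220.8501, payoff=0.0000, prob=0.026496
UUUDU: Ā=258.0459, payoff=6.3759, prob=0.020608
DDDUU: Ā=188.7173, payoff=0.0000, prob=0.034066
UDDUU: Ā=220.5013, payoff=0.0000, prob=0.026496
DUDUU: Ā=214.1013, payoff=0.0000, prob=0.026496
UUDUU: Ā=250.1605, payoff=0.0000, prob=0.020608
DDUUU: Ā=208.0213, payoff=0.0000, prob=0.026496
UDUUU: Ā=243.0565, payoff=0.0000, prob=0.020608
DUUUU: Ā=236.6565, payoff=0.0000, prob=0.020608
UUUUU: Ā=276.5144, payoff=24.8444, prob=0.016028
Price = Σ prob·payoff / R^5 = 0.841382 / 1.104081 = 0.7621

price = 0.7621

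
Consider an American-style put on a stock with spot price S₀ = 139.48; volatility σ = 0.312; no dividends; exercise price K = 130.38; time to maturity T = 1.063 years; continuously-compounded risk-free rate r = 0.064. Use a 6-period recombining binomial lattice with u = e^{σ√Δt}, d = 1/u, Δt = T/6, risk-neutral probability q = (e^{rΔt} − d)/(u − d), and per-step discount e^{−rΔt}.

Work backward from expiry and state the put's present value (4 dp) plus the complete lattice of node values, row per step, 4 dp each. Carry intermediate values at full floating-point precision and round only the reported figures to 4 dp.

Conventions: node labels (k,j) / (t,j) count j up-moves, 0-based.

Δt=0.17717  u=1.14034  d=0.87693  q=0.51051  discount=0.98873
step 6 (expiry): payoffs max(K−S,0) = 66.9476 47.8944 23.1182 0.0000 0.0000 0.0000 0.0000
k=5: (k=5,j=0): S=72.3343, K−S=58.0457, hold=56.5757 ⇒ V=58.0457 exercise | (k=5,j=1): S=94.0614, K−S=36.3186, hold=34.8486 ⇒ V=36.3186 exercise | (k=5,j=2): S=122.3146, K−S=8.0654, hold=11.1886 ⇒ V=11.1886 continue | (k=5,j=3): S=159.0543, K−S=0.0000, hold=0.0000 ⇒ V=0.0000 continue | (k=5,j=4): S=206.8295, K−S=0.0000, hold=0.0000 ⇒ V=0.0000 continue | (k=5,j=5): S=268.9548, K−S=0.0000, hold=0.0000 ⇒ V=0.0000 continue
k=4: (k=4,j=0): S=82.4856, K−S=47.8944, hold=46.4244 ⇒ V=47.8944 exercise | (k=4,j=1): S=107.2618, K−S=23.1182, hold=23.2247 ⇒ V=23.2247 continue | (k=4,j=2): S=139.4800, K−S=0.0000, hold=5.4150 ⇒ V=5.4150 continue | (k=4,j=3): S=181.3756, K−S=0.0000, hold=0.0000 ⇒ V=0.0000 continue | (k=4,j=4): S=235.8554, K−S=0.0000, hold=0.0000 ⇒ V=0.0000 continue
k=3: (k=3,j=0): S=94.0614, K−S=36.3186, hold=34.9024 ⇒ V=36.3186 exercise | (k=3,j=1): S=122.3146, K−S=8.0654, hold=13.9734 ⇒ V=13.9734 continue | (k=3,j=2): S=159.0543, K−S=0.0000, hold=2.6207 ⇒ V=2.6207 continue | (k=3,j=3): S=206.8295, K−S=0.0000, hold=0.0000 ⇒ V=0.0000 continue
k=2: (k=2,j=0): S=107.2618, K−S=23.1182, hold=24.6303 ⇒ V=24.6303 continue | (k=2,j=1): S=139.4800, K−S=0.0000, hold=8.0856 ⇒ V=8.0856 continue | (k=2,j=2): S=181.3756, K−S=0.0000, hold=1.2684 ⇒ V=1.2684 continue
k=1: (k=1,j=0): S=122.3146, K−S=8.0654, hold=16.0016 ⇒ V=16.0016 continue | (k=1,j=1): S=159.0543, K−S=0.0000, hold=4.5534 ⇒ V=4.5534 continue
k=0: (k=0,j=0): S=139.4800, K−S=0.0000, hold=10.0427 ⇒ V=10.0427 continue

price = 10.0427
tree:
10.0427
16.0016 4.5534
24.6303 8.0856 1.2684
36.3186 13.9734 2.6207 0.0000
47.8944 23.2247 5.4150 0.0000 0.0000
58.0457 36.3186 11.1886 0.0000 0.0000 0.0000
66.9476 47.8944 23.1182 0.0000 0.0000 0.0000 0.0000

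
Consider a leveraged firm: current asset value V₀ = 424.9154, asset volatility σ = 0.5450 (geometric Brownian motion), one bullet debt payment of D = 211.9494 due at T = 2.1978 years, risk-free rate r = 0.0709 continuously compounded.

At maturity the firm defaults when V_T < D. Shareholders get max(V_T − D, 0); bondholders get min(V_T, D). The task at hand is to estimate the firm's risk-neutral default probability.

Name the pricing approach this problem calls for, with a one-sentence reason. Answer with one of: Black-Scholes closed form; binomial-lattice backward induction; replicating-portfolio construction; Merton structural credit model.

framework: Merton structural credit model

Key observation: the asked-for credit quantity lives on the firm's capital structure — asset value, asset volatility, debt face 211.9494 — which is the structural model's domain.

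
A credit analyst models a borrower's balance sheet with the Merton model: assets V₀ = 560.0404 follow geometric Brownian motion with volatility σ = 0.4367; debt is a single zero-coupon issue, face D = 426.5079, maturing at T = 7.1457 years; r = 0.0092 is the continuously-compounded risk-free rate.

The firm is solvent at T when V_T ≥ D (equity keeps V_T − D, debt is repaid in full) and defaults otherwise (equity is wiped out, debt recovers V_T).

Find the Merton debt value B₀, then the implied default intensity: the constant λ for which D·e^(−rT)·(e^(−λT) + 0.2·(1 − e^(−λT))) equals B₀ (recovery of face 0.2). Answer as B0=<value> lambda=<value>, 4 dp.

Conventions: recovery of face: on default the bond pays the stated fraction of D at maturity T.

B0=260.6079 lambda=0.0797

Work the structural quantities from V₀ = 560.0404 against face 426.5079:
d₁ = [ln(V₀/D) + (r + σ²/2)T] / (σ√T)
   = [ln(560.0404/426.5079) + (0.0092 + 0.5·0.4367²)·7.1457] / (0.4367·√7.1457)
   = [0.272378 + 0.747108] / 1.167362 = 0.873324
d₂ = d₁ − σ√T = 0.873324 − 1.167362 = -0.294038
N(d₁) = 0.808757,  N(d₂) = 0.384364,  e^(−rT) = 0.936374
E₀ = V₀·N(d₁) − D·e^(−rT)·N(d₂)
   = 560.0404·0.808757 − 426.5079·0.936374·0.384364 = 299.432512
B₀ = V₀ − E₀ = 560.0404 − 299.432512 = 260.607888
e^(−λT) = (B₀·e^(rT)/D − 0.2)/(1 − 0.2) = (260.6079·1.067949/426.5079 − 0.2)/0.8 = 0.56568264
λ = −ln(0.56568264)/7.1457 = 0.079729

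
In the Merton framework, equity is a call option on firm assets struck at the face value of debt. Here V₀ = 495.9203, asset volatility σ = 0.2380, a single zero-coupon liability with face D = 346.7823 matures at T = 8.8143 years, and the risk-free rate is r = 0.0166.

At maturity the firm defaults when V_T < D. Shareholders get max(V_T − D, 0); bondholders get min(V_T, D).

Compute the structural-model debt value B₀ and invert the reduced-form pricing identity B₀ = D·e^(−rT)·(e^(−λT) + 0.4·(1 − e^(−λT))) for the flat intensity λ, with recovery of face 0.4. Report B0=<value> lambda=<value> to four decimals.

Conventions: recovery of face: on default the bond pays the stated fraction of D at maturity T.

B0=262.8585 lambda=0.0259

With assets at 495.9203 and a single debt payment of 346.7823 at 8.8143 years:
d₁ = [ln(V₀/D) + (r + σ²/2)T] / (σ√T)
   = [ln(495.9203/346.7823) + (0.0166 + 0.5·0.2380²)·8.8143] / (0.2380·√8.8143)
   = [0.357718 + 0.395956] / 0.706596 = 1.066627
d₂ = d₁ − σ√T = 1.066627 − 0.706596 = 0.360032
N(d₁) = 0.856930,  N(d₂) = 0.640588,  e^(−rT) = 0.863883
E₀ = V₀·N(d₁) − D·e^(−rT)·N(d₂)
   = 495.9203·0.856930 − 346.7823·0.863883·0.640588 = 233.061812
B₀ = V₀ − E₀ = 495.9203 − 233.061812 = 262.858488
e^(−λT) = (B₀·e^(rT)/D − 0.4)/(1 − 0.4) = (262.8585·1.157564/346.7823 − 0.4)/0.6 = 0.79570809
λ = −ln(0.79570809)/8.8143 = 0.025926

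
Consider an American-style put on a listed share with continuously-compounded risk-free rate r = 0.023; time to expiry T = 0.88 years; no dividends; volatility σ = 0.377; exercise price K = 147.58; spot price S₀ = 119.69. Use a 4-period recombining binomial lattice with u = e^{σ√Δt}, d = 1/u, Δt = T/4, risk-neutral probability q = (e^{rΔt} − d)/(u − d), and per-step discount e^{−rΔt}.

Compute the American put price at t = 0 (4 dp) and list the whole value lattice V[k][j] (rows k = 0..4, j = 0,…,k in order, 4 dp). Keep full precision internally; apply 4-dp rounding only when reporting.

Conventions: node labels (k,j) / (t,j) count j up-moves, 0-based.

price = 35.0409
tree:
35.0409
48.3760 20.3921
63.5438 31.8061 7.7502
77.1641 47.2890 14.7022 0.0000
88.5769 63.5438 27.8900 0.0000 0.0000

Δt=0.22000  u=1.19343  d=0.83792  q=0.47018  discount=0.99495
step 4 (expiry): payoffs max(K−S,0) = 88.5769 63.5438 27.8900 0.0000 0.0000
k=3: (k=3,j=0): S=70.4159, K−S=77.1641, hold=76.4192 ⇒ V=77.1641 exercise | (k=3,j=1): S=100.2910, K−S=47.2890, hold=46.5441 ⇒ V=47.2890 exercise | (k=3,j=2): S=142.8412, K−S=4.7388, hold=14.7022 ⇒ V=14.7022 continue | (k=3,j=3): S=203.4441, K−S=0.0000, hold=0.0000 ⇒ V=0.0000 continue
k=2: (k=2,j=0): S=84.0362, K−S=63.5438, hold=62.7989 ⇒ V=63.5438 exercise | (k=2,j=1): S=119.6900, K−S=27.8900, hold=31.8061 ⇒ V=31.8061 continue | (k=2,j=2): S=170.4705, K−S=0.0000, hold=7.7502 ⇒ V=7.7502 continue
k=1: (k=1,j=0): S=100.2910, K−S=47.2890, hold=48.3760 ⇒ V=48.3760 continue | (k=1,j=1): S=142.8412, K−S=4.7388, hold=20.3921 ⇒ V=20.3921 continue
k=0: (k=0,j=0): S=119.6900, K−S=27.8900, hold=35.0409 ⇒ V=35.0409 continue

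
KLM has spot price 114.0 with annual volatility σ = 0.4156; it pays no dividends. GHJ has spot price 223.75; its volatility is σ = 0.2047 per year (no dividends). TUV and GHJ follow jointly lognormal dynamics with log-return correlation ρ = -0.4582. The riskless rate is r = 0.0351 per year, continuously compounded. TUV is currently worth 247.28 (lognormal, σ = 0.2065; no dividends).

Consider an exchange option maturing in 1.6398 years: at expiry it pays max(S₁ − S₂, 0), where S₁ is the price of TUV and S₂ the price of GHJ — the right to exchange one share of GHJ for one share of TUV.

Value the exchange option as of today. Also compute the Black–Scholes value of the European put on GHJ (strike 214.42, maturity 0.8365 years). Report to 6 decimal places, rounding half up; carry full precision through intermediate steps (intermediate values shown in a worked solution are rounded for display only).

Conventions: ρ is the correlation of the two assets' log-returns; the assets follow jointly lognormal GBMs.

exchange price = 54.669935
price(GHJ put K=214.42) = 9.512302

σ_eff = √(σ₁² + σ₂² − 2ρσ₁σ₂) = √(0.2065² + 0.2047² − 2·-0.4582·0.2065·0.2047) = 0.351114
d₁ = (ln(S₁/S₂) + (q₂ − q₁ + σ_eff²/2)T) / (σ_eff√T) = (ln(247.28/223.75) + (0.0 − 0.0 + 0.061641)·1.6398) / 0.449618 = 0.447202
d₂ = d₁ − σ_eff√T = 0.447202 − 0.449618 = -0.002416
N(d₁) = 0.672635,  N(d₂) = 0.499036
V = S₁·e^{−q₁T}·N(d₁) − S₂·e^{−q₂T}·N(d₂) = 166.329288 − 111.659353 = 54.669935
[vanilla: GHJ put K=214.42]
σ√T = 0.2047·√0.8365 = 0.187219
d₁ = (ln(S/K) + (r+σ²/2)T) / (σ√T) = (ln(223.75/214.42) + (0.0351+0.2047²/2)·0.8365) / 0.187219 = (0.042593 + 0.046887) / 0.187219 = 0.477938
d₂ = d₁ − σ√T = 0.477938 − 0.187219 = 0.290719
e^{−rT} = 0.971066
N(−d₁) = 0.316347,  N(−d₂) = 0.385633
price = K·e^{−rT}·N(−d₂) − S·N(−d₁) = 80.294943 − 70.782641 = 9.512302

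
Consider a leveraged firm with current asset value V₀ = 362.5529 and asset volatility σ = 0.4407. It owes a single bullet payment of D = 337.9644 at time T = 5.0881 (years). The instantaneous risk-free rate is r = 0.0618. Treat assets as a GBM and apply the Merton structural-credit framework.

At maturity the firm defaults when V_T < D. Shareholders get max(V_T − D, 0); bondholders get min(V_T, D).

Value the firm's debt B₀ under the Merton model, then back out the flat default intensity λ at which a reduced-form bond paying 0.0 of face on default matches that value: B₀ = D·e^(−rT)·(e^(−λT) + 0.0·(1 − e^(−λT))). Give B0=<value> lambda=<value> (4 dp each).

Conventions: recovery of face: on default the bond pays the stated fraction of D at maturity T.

Equity is a call on the firm's assets struck at D = 337.9644:
d₁ = [ln(V₀/D) + (r + σ²/2)T] / (σ√T)
   = [ln(362.5529/337.9644) + (0.0618 + 0.5·0.4407²)·5.0881] / (0.4407·√5.0881)
   = [0.070230 + 0.808541] / 0.994079 = 0.884005
d₂ = d₁ − σ√T = 0.884005 − 0.994079 = -0.110074
N(d₁) = 0.811653,  N(d₂) = 0.456175,  e^(−rT) = 0.730194
E₀ = V₀·N(d₁) − D·e^(−rT)·N(d₂)
   = 362.5529·0.811653 − 337.9644·0.730194·0.456175 = 181.692422
B₀ = V₀ − E₀ = 362.5529 − 181.692422 = 180.860478
e^(−λT) = (B₀·e^(rT)/D − 0)/(1 − 0) = (180.8605·1.369498/337.9644 − 0)/1 = 0.73288244
λ = −ln(0.73288244)/5.0881 = 0.061078

B0=180.8605 lambda=0.0611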